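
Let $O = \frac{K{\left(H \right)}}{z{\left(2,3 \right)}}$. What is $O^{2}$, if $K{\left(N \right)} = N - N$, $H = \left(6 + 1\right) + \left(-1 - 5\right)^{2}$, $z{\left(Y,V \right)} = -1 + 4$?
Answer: $0$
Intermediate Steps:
$z{\left(Y,V \right)} = 3$
$H = 43$ ($H = 7 + \left(-6\right)^{2} = 7 + 36 = 43$)
$K{\left(N \right)} = 0$
$O = 0$ ($O = \frac{0}{3} = 0 \cdot \frac{1}{3} = 0$)
$O^{2} = 0^{2} = 0$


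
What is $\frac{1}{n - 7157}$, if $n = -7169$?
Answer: $- \frac{1}{14326} \approx -6.9803 \cdot 10^{-5}$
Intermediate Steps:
$\frac{1}{n - 7157} = \frac{1}{-7169 - 7157} = \frac{1}{-14326} = - \frac{1}{14326}$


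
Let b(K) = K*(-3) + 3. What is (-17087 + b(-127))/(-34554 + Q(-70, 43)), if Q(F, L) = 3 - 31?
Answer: 16703/34582 ≈ 0.48300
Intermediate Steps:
Q(F, L) = -28
b(K) = 3 - 3*K (b(K) = -3*K + 3 = 3 - 3*K)
(-17087 + b(-127))/(-34554 + Q(-70, 43)) = (-17087 + (3 - 3*(-127)))/(-34554 - 28) = (-17087 + (3 + 381))/(-34582) = (-17087 + 384)*(-1/34582) = -16703*(-1/34582) = 16703/34582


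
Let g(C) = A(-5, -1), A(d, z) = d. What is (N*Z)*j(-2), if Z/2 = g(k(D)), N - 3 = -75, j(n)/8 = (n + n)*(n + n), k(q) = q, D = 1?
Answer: 92160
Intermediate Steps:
j(n) = 32*n² (j(n) = 8*((n + n)*(n + n)) = 8*((2*n)*(2*n)) = 8*(4*n²) = 32*n²)
g(C) = -5
N = -72 (N = 3 - 75 = -72)
Z = -10 (Z = 2*(-5) = -10)
(N*Z)*j(-2) = (-72*(-10))*(32*(-2)²) = 720*(32*4) = 720*128 = 92160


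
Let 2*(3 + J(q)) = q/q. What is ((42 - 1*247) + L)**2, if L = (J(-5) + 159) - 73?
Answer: 59049/4 ≈ 14762.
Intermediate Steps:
J(q) = -5/2 (J(q) = -3 + (q/q)/2 = -3 + (1/2)*1 = -3 + 1/2 = -5/2)
L = 167/2 (L = (-5/2 + 159) - 73 = 313/2 - 73 = 167/2 ≈ 83.500)
((42 - 1*247) + L)**2 = ((42 - 1*247) + 167/2)**2 = ((42 - 247) + 167/2)**2 = (-205 + 167/2)**2 = (-243/2)**2 = 59049/4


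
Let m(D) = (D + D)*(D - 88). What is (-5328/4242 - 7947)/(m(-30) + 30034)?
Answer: -5619417/26239598 ≈ -0.21416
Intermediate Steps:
m(D) = 2*D*(-88 + D) (m(D) = (2*D)*(-88 + D) = 2*D*(-88 + D))
(-5328/4242 - 7947)/(m(-30) + 30034) = (-5328/4242 - 7947)/(2*(-30)*(-88 - 30) + 30034) = (-5328*1/4242 - 7947)/(2*(-30)*(-118) + 30034) = (-888/707 - 7947)/(7080 + 30034) = -5619417/707/37114 = -5619417/707*1/37114 = -5619417/26239598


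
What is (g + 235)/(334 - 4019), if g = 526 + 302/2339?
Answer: -1780281/8619215 ≈ -0.20655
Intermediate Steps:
g = 1230616/2339 (g = 526 + 302*(1/2339) = 526 + 302/2339 = 1230616/2339 ≈ 526.13)
(g + 235)/(334 - 4019) = (1230616/2339 + 235)/(334 - 4019) = (1780281/2339)/(-3685) = (1780281/2339)*(-1/3685) = -1780281/8619215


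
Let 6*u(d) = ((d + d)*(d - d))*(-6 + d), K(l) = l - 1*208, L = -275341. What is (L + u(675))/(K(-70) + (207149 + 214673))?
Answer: -275341/421544 ≈ -0.65317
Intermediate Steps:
K(l) = -208 + l (K(l) = l - 208 = -208 + l)
u(d) = 0 (u(d) = (((d + d)*(d - d))*(-6 + d))/6 = (((2*d)*0)*(-6 + d))/6 = (0*(-6 + d))/6 = (⅙)*0 = 0)
(L + u(675))/(K(-70) + (207149 + 214673)) = (-275341 + 0)/((-208 - 70) + (207149 + 214673)) = -275341/(-278 + 421822) = -275341/421544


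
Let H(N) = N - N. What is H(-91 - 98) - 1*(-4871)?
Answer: 4871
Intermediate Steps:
H(N) = 0
H(-91 - 98) - 1*(-4871) = 0 - 1*(-4871) = 0 + 4871 = 4871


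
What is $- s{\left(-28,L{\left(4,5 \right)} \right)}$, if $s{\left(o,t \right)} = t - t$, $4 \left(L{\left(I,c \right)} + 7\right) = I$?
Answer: $0$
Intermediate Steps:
$L{\left(I,c \right)} = -7 + \frac{I}{4}$
$s{\left(o,t \right)} = 0$
$- s{\left(-28,L{\left(4,5 \right)} \right)} = \left(-1\right) 0 = 0$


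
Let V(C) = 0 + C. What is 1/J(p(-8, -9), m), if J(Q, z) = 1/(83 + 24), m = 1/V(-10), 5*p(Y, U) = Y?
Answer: 107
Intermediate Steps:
V(C) = C
p(Y, U) = Y/5
m = -1/10 (m = 1/(-10) = -1/10 ≈ -0.10000)
J(Q, z) = 1/107
1/J(p(-8, -9), m) = 1/(1/107) = 107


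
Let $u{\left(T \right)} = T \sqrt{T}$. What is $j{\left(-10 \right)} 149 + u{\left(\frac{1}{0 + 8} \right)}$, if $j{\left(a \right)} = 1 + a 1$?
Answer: $-1341 + \frac{\sqrt{2}}{32} \approx -1341.0$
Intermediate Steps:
$j{\left(a \right)} = 1 + a$
$u{\left(T \right)} = T^{\frac{3}{2}}$
$j{\left(-10 \right)} 149 + u{\left(\frac{1}{0 + 8} \right)} = \left(1 - 10\right) 149 + \left(\frac{1}{0 + 8}\right)^{\frac{3}{2}} = \left(-9\right) 149 + \left(\frac{1}{8}\right)^{\frac{3}{2}} = -1341 + \left(\frac{1}{8}\right)^{\frac{3}{2}} = -1341 + \frac{\sqrt{2}}{32}$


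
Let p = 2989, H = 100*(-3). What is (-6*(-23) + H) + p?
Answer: 2827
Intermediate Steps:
H = -300
(-6*(-23) + H) + p = (-6*(-23) - 300) + 2989 = (138 - 300) + 2989 = -162 + 2989 = 2827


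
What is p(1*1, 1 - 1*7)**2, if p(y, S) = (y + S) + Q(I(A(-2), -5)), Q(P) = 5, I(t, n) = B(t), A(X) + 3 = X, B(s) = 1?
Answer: 0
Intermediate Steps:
A(X) = -3 + X
I(t, n) = 1
p(y, S) = 5 + S + y (p(y, S) = (y + S) + 5 = (S + y) + 5 = 5 + S + y)
p(1*1, 1 - 1*7)**2 = (5 + (1 - 1*7) + 1*1)**2 = (5 + (1 - 7) + 1)**2 = (5 - 6 + 1)**2 = 0**2 = 0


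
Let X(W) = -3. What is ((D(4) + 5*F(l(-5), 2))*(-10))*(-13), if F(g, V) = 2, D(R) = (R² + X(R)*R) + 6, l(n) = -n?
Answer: 2600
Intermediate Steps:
D(R) = 6 + R² - 3*R (D(R) = (R² - 3*R) + 6 = 6 + R² - 3*R)
((D(4) + 5*F(l(-5), 2))*(-10))*(-13) = (((6 + 4² - 3*4) + 5*2)*(-10))*(-13) = (((6 + 16 - 12) + 10)*(-10))*(-13) = ((10 + 10)*(-10))*(-13) = (20*(-10))*(-13) = -200*(-13) = 2600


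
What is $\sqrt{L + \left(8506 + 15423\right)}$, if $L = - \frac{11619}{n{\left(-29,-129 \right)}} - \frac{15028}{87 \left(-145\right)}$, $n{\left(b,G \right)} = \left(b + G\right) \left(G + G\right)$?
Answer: $\frac{7 \sqrt{4265544883618455}}{2955390} \approx 154.69$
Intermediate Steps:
$n{\left(b,G \right)} = 2 G \left(G + b\right)$ ($n{\left(b,G \right)} = \left(G + b\right) 2 G = 2 G \left(G + b\right)$)
$L = \frac{155342569}{171412620}$ ($L = - \frac{11619}{2 \left(-129\right) \left(-129 - 29\right)} - \frac{15028}{87 \left(-145\right)} = - \frac{11619}{2 \left(-129\right) \left(-158\right)} - \frac{15028}{-12615} = - \frac{11619}{40764} - - \frac{15028}{12615} = \left(-11619\right) \frac{1}{40764} + \frac{15028}{12615} = - \frac{3873}{13588} + \frac{15028}{12615} = \frac{155342569}{171412620} \approx 0.90625$)
$\sqrt{L + \left(8506 + 15423\right)} = \sqrt{\frac{155342569}{171412620} + \left(8506 + 15423\right)} = \sqrt{\frac{155342569}{171412620} + 23929} = \sqrt{\frac{4101887926549}{171412620}} = \frac{7 \sqrt{4265544883618455}}{2955390}$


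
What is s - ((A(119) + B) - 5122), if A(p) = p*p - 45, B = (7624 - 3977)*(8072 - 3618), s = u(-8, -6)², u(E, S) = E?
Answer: -16252668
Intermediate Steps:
s = 64 (s = (-8)² = 64)
B = 16243738 (B = 3647*4454 = 16243738)
A(p) = -45 + p² (A(p) = p² - 45 = -45 + p²)
s - ((A(119) + B) - 5122) = 64 - (((-45 + 119²) + 16243738) - 5122) = 64 - (((-45 + 14161) + 16243738) - 5122) = 64 - ((14116 + 16243738) - 5122) = 64 - (16257854 - 5122) = 64 - 1*16252732 = 64 - 16252732 = -16252668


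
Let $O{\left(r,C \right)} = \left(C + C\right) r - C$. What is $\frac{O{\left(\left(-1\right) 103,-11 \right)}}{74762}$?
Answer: $\frac{2277}{74762} \approx 0.030457$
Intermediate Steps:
$O{\left(r,C \right)} = - C + 2 C r$ ($O{\left(r,C \right)} = 2 C r - C = - C + 2 C r$)
$\frac{O{\left(\left(-1\right) 103,-11 \right)}}{74762} = \frac{\left(-11\right) \left(-1 + 2 \left(\left(-1\right) 103\right)\right)}{74762} = - 11 \left(-1 + 2 \left(-103\right)\right) \frac{1}{74762} = - 11 \left(-1 - 206\right) \frac{1}{74762} = \left(-11\right) \left(-207\right) \frac{1}{74762} = 2277 \cdot \frac{1}{74762} = \frac{2277}{74762}$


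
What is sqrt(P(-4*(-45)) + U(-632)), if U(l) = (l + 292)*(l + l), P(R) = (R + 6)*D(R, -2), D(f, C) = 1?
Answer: sqrt(429946) ≈ 655.70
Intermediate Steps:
P(R) = 6 + R (P(R) = (R + 6)*1 = (6 + R)*1 = 6 + R)
U(l) = 2*l*(292 + l) (U(l) = (292 + l)*(2*l) = 2*l*(292 + l))
sqrt(P(-4*(-45)) + U(-632)) = sqrt((6 - 4*(-45)) + 2*(-632)*(292 - 632)) = sqrt((6 + 180) + 2*(-632)*(-340)) = sqrt(186 + 429760) = sqrt(429946)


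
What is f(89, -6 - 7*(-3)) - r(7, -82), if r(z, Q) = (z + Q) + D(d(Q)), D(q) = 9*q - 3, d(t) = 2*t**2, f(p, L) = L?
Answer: -120939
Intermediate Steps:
D(q) = -3 + 9*q
r(z, Q) = -3 + Q + z + 18*Q**2 (r(z, Q) = (z + Q) + (-3 + 9*(2*Q**2)) = (Q + z) + (-3 + 18*Q**2) = -3 + Q + z + 18*Q**2)
f(89, -6 - 7*(-3)) - r(7, -82) = (-6 - 7*(-3)) - (-3 - 82 + 7 + 18*(-82)**2) = (-6 + 21) - (-3 - 82 + 7 + 18*6724) = 15 - (-3 - 82 + 7 + 121032) = 15 - 1*120954 = 15 - 120954 = -120939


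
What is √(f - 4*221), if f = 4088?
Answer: 6*√89 ≈ 56.604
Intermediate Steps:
√(f - 4*221) = √(4088 - 4*221) = √(4088 - 884) = √3204 = 6*√89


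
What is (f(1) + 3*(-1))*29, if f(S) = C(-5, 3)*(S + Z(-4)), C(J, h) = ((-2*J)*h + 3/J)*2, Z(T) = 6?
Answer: 59247/5 ≈ 11849.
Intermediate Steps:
C(J, h) = 6/J - 4*J*h (C(J, h) = (-2*J*h + 3/J)*2 = (3/J - 2*J*h)*2 = 6/J - 4*J*h)
f(S) = 1764/5 + 294*S/5 (f(S) = (6/(-5) - 4*(-5)*3)*(S + 6) = (6*(-⅕) + 60)*(6 + S) = (-6/5 + 60)*(6 + S) = 294*(6 + S)/5 = 1764/5 + 294*S/5)
(f(1) + 3*(-1))*29 = ((1764/5 + (294/5)*1) + 3*(-1))*29 = ((1764/5 + 294/5) - 3)*29 = (2058/5 - 3)*29 = (2043/5)*29 = 59247/5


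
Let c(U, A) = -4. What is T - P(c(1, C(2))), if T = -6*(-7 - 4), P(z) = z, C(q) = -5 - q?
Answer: 70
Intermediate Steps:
T = 66 (T = -6*(-11) = 66)
T - P(c(1, C(2))) = 66 - 1*(-4) = 66 + 4 = 70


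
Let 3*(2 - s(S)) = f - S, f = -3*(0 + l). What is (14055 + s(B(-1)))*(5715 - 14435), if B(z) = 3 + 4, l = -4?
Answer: -367687520/3 ≈ -1.2256e+8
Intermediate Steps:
B(z) = 7
f = 12 (f = -3*(0 - 4) = -3*(-4) = 12)
s(S) = -2 + S/3 (s(S) = 2 - (12 - S)/3 = 2 + (-4 + S/3) = -2 + S/3)
(14055 + s(B(-1)))*(5715 - 14435) = (14055 + (-2 + (⅓)*7))*(5715 - 14435) = (14055 + (-2 + 7/3))*(-8720) = (14055 + ⅓)*(-8720) = (42166/3)*(-8720) = -367687520/3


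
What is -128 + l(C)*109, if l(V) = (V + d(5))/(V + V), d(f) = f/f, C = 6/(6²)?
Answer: 507/2 ≈ 253.50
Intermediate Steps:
C = ⅙ (C = 6/36 = 6*(1/36) = ⅙ ≈ 0.16667)
d(f) = 1
l(V) = (1 + V)/(2*V) (l(V) = (V + 1)/(V + V) = (1 + V)/((2*V)) = (1 + V)*(1/(2*V)) = (1 + V)/(2*V))
-128 + l(C)*109 = -128 + ((1 + ⅙)/(2*(⅙)))*109 = -128 + ((½)*6*(7/6))*109 = -128 + (7/2)*109 = -128 + 763/2 = 507/2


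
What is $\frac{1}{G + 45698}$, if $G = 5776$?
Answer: $\frac{1}{51474} \approx 1.9427 \cdot 10^{-5}$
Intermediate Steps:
$\frac{1}{G + 45698} = \frac{1}{5776 + 45698} = \frac{1}{51474}$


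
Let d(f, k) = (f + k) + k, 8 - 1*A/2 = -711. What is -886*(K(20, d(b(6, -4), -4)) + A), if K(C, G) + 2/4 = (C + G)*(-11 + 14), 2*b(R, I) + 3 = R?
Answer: -1309508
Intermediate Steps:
A = 1438 (A = 16 - 2*(-711) = 16 + 1422 = 1438)
b(R, I) = -3/2 + R/2
d(f, k) = f + 2*k
K(C, G) = -1/2 + 3*C + 3*G (K(C, G) = -1/2 + (C + G)*(-11 + 14) = -1/2 + (C + G)*3 = -1/2 + (3*C + 3*G) = -1/2 + 3*C + 3*G)
-886*(K(20, d(b(6, -4), -4)) + A) = -886*((-1/2 + 3*20 + 3*((-3/2 + (1/2)*6) + 2*(-4))) + 1438) = -886*((-1/2 + 60 + 3*((-3/2 + 3) - 8)) + 1438) = -886*((-1/2 + 60 + 3*(3/2 - 8)) + 1438) = -886*((-1/2 + 60 + 3*(-13/2)) + 1438) = -886*((-1/2 + 60 - 39/2) + 1438) = -886*(40 + 1438) = -886*1478 = -1309508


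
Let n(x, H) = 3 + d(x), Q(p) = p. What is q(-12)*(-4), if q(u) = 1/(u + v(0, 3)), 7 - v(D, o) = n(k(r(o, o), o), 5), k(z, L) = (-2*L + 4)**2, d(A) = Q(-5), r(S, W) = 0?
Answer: 4/3 ≈ 1.3333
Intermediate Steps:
d(A) = -5
k(z, L) = (4 - 2*L)**2
n(x, H) = -2 (n(x, H) = 3 - 5 = -2)
v(D, o) = 9 (v(D, o) = 7 - 1*(-2) = 7 + 2 = 9)
q(u) = 1/(9 + u) (q(u) = 1/(u + 9) = 1/(9 + u))
q(-12)*(-4) = -4/(9 - 12) = -4/(-3) = -1/3*(-4) = 4/3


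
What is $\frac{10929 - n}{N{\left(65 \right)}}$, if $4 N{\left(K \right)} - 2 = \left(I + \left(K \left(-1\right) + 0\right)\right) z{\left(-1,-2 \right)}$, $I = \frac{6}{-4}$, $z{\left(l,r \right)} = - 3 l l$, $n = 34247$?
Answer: $- \frac{186544}{403} \approx -462.89$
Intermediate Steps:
$z{\left(l,r \right)} = - 3 l^{2}$
$I = - \frac{3}{2}$ ($I = 6 \left(- \frac{1}{4}\right) = - \frac{3}{2} \approx -1.5$)
$N{\left(K \right)} = \frac{13}{8} + \frac{3 K}{4}$ ($N{\left(K \right)} = \frac{1}{2} + \frac{\left(- \frac{3}{2} + \left(K \left(-1\right) + 0\right)\right) \left(- 3 \left(-1\right)^{2}\right)}{4} = \frac{1}{2} + \frac{\left(- \frac{3}{2} + \left(- K + 0\right)\right) \left(\left(-3\right) 1\right)}{4} = \frac{1}{2} + \frac{\left(- \frac{3}{2} - K\right) \left(-3\right)}{4} = \frac{1}{2} + \frac{\frac{9}{2} + 3 K}{4} = \frac{1}{2} + \left(\frac{9}{8} + \frac{3 K}{4}\right) = \frac{13}{8} + \frac{3 K}{4}$)
$\frac{10929 - n}{N{\left(65 \right)}} = \frac{10929 - 34247}{\frac{13}{8} + \frac{3}{4} \cdot 65} = \frac{10929 - 34247}{\frac{13}{8} + \frac{195}{4}} = - \frac{23318}{\frac{403}{8}} = \left(-23318\right) \frac{8}{403} = - \frac{186544}{403}$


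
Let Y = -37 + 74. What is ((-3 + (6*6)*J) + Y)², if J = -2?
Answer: 1444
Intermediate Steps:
Y = 37
((-3 + (6*6)*J) + Y)² = ((-3 + (6*6)*(-2)) + 37)² = ((-3 + 36*(-2)) + 37)² = ((-3 - 72) + 37)² = (-75 + 37)² = (-38)² = 1444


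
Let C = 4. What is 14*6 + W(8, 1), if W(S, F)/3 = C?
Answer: 96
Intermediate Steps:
W(S, F) = 12 (W(S, F) = 3*4 = 12)
14*6 + W(8, 1) = 14*6 + 12 = 84 + 12 = 96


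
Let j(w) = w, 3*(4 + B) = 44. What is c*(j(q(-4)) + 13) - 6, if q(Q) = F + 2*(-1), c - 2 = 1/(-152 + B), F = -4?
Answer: 3371/424 ≈ 7.9505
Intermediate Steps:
B = 32/3 (B = -4 + (1/3)*44 = -4 + 44/3 = 32/3 ≈ 10.667)
c = 845/424 (c = 2 + 1/(-152 + 32/3) = 2 + 1/(-424/3) = 2 - 3/424 = 845/424 ≈ 1.9929)
q(Q) = -6 (q(Q) = -4 + 2*(-1) = -4 - 2 = -6)
c*(j(q(-4)) + 13) - 6 = 845*(-6 + 13)/424 - 6 = (845/424)*7 - 6 = 5915/424 - 6 = 3371/424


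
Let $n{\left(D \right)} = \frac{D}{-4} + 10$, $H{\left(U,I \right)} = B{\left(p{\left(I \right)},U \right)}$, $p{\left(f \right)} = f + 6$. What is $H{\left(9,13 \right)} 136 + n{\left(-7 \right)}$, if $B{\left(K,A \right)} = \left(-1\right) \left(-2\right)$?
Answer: $\frac{1135}{4} \approx 283.75$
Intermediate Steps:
$p{\left(f \right)} = 6 + f$
$B{\left(K,A \right)} = 2$
$H{\left(U,I \right)} = 2$
$n{\left(D \right)} = 10 - \frac{D}{4}$ ($n{\left(D \right)} = D \left(- \frac{1}{4}\right) + 10 = - \frac{D}{4} + 10 = 10 - \frac{D}{4}$)
$H{\left(9,13 \right)} 136 + n{\left(-7 \right)} = 2 \cdot 136 + \left(10 - - \frac{7}{4}\right) = 272 + \left(10 + \frac{7}{4}\right) = 272 + \frac{47}{4} = \frac{1135}{4}$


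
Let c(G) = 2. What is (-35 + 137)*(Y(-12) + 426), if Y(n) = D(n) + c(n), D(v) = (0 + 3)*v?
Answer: 39984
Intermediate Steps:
D(v) = 3*v
Y(n) = 2 + 3*n (Y(n) = 3*n + 2 = 2 + 3*n)
(-35 + 137)*(Y(-12) + 426) = (-35 + 137)*((2 + 3*(-12)) + 426) = 102*((2 - 36) + 426) = 102*(-34 + 426) = 102*392 = 39984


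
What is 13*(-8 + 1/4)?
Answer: -403/4 ≈ -100.75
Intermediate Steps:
13*(-8 + 1/4) = 13*(-8 + ¼) = 13*(-31/4) = -403/4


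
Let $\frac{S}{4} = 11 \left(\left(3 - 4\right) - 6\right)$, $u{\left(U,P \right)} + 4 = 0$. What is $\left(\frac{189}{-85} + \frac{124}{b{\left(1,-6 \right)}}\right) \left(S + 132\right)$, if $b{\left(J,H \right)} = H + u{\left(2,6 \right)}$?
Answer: $\frac{218768}{85} \approx 2573.7$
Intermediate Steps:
$u{\left(U,P \right)} = -4$ ($u{\left(U,P \right)} = -4 + 0 = -4$)
$S = -308$ ($S = 4 \cdot 11 \left(\left(3 - 4\right) - 6\right) = 4 \cdot 11 \left(-1 - 6\right) = 4 \cdot 11 \left(-7\right) = 4 \left(-77\right) = -308$)
$b{\left(J,H \right)} = -4 + H$ ($b{\left(J,H \right)} = H - 4 = -4 + H$)
$\left(\frac{189}{-85} + \frac{124}{b{\left(1,-6 \right)}}\right) \left(S + 132\right) = \left(\frac{189}{-85} + \frac{124}{-4 - 6}\right) \left(-308 + 132\right) = \left(189 \left(- \frac{1}{85}\right) + \frac{124}{-10}\right) \left(-176\right) = \left(- \frac{189}{85} + 124 \left(- \frac{1}{10}\right)\right) \left(-176\right) = \left(- \frac{189}{85} - \frac{62}{5}\right) \left(-176\right) = \left(- \frac{1243}{85}\right) \left(-176\right) = \frac{218768}{85}$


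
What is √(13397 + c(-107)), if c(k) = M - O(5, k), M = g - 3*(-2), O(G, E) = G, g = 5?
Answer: √13403 ≈ 115.77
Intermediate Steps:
M = 11 (M = 5 - 3*(-2) = 5 + 6 = 11)
c(k) = 6 (c(k) = 11 - 1*5 = 11 - 5 = 6)
√(13397 + c(-107)) = √(13397 + 6) = √13403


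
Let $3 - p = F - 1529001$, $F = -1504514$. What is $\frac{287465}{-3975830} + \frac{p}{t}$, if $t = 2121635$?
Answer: $\frac{2290171212933}{1687052016410} \approx 1.3575$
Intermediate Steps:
$p = 3033518$ ($p = 3 - \left(-1504514 - 1529001\right) = 3 - -3033515 = 3 + 3033515 = 3033518$)
$\frac{287465}{-3975830} + \frac{p}{t} = \frac{287465}{-3975830} + \frac{3033518}{2121635} = 287465 \left(- \frac{1}{3975830}\right) + 3033518 \cdot \frac{1}{2121635} = - \frac{57493}{795166} + \frac{3033518}{2121635} = \frac{2290171212933}{1687052016410}$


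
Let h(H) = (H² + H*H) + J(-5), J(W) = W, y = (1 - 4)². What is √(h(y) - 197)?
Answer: 2*I*√10 ≈ 6.3246*I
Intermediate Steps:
y = 9 (y = (-3)² = 9)
h(H) = -5 + 2*H² (h(H) = (H² + H*H) - 5 = (H² + H²) - 5 = 2*H² - 5 = -5 + 2*H²)
√(h(y) - 197) = √((-5 + 2*9²) - 197) = √((-5 + 2*81) - 197) = √((-5 + 162) - 197) = √(157 - 197) = √(-40) = 2*I*√10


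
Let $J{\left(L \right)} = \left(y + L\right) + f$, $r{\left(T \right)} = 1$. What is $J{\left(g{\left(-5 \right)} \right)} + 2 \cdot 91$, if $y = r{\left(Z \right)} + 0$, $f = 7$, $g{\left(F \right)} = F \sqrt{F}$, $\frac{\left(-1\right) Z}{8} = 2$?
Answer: $190 - 5 i \sqrt{5} \approx 190.0 - 11.18 i$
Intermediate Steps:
$Z = -16$ ($Z = \left(-8\right) 2 = -16$)
$g{\left(F \right)} = F^{\frac{3}{2}}$
$y = 1$ ($y = 1 + 0 = 1$)
$J{\left(L \right)} = 8 + L$ ($J{\left(L \right)} = \left(1 + L\right) + 7 = 8 + L$)
$J{\left(g{\left(-5 \right)} \right)} + 2 \cdot 91 = \left(8 + \left(-5\right)^{\frac{3}{2}}\right) + 2 \cdot 91 = \left(8 - 5 i \sqrt{5}\right) + 182 = 190 - 5 i \sqrt{5}$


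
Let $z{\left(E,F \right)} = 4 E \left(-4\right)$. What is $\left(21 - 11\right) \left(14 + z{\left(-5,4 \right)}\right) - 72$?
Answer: $868$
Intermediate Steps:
$z{\left(E,F \right)} = - 16 E$
$\left(21 - 11\right) \left(14 + z{\left(-5,4 \right)}\right) - 72 = \left(21 - 11\right) \left(14 - -80\right) - 72 = 10 \left(14 + 80\right) - 72 = 10 \cdot 94 - 72 = 940 - 72 = 868$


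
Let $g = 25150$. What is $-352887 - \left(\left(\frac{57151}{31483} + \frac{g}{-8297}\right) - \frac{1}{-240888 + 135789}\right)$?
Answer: $- \frac{9687906675245873417}{27453377585649} \approx -3.5289 \cdot 10^{5}$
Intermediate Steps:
$-352887 - \left(\left(\frac{57151}{31483} + \frac{g}{-8297}\right) - \frac{1}{-240888 + 135789}\right) = -352887 - \left(\left(\frac{57151}{31483} + \frac{25150}{-8297}\right) - \frac{1}{-240888 + 135789}\right) = -352887 - \left(\left(57151 \cdot \frac{1}{31483} + 25150 \left(- \frac{1}{8297}\right)\right) - \frac{1}{-105099}\right) = -352887 - \left(\left(\frac{57151}{31483} - \frac{25150}{8297}\right) - - \frac{1}{105099}\right) = -352887 - \left(- \frac{317615603}{261214451} + \frac{1}{105099}\right) = -352887 - - \frac{33380821045246}{27453377585649} = -352887 + \frac{33380821045246}{27453377585649} = - \frac{9687906675245873417}{27453377585649}$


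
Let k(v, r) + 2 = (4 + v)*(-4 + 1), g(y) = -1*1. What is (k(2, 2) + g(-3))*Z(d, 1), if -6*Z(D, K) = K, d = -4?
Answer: 7/2 ≈ 3.5000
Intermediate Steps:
Z(D, K) = -K/6
g(y) = -1
k(v, r) = -14 - 3*v (k(v, r) = -2 + (4 + v)*(-4 + 1) = -2 + (4 + v)*(-3) = -2 + (-12 - 3*v) = -14 - 3*v)
(k(2, 2) + g(-3))*Z(d, 1) = ((-14 - 3*2) - 1)*(-1/6*1) = ((-14 - 6) - 1)*(-1/6) = (-20 - 1)*(-1/6) = -21*(-1/6) = 7/2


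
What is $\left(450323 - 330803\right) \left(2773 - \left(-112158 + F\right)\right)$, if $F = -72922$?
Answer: $22452190560$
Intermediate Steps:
$\left(450323 - 330803\right) \left(2773 - \left(-112158 + F\right)\right) = \left(450323 - 330803\right) \left(2773 + \left(112158 - -72922\right)\right) = 119520 \left(2773 + \left(112158 + 72922\right)\right) = 119520 \left(2773 + 185080\right) = 119520 \cdot 187853 = 22452190560$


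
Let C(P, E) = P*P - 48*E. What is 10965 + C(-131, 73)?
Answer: 24622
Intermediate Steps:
C(P, E) = P**2 - 48*E
10965 + C(-131, 73) = 10965 + ((-131)**2 - 48*73) = 10965 + (17161 - 3504) = 10965 + 13657 = 24622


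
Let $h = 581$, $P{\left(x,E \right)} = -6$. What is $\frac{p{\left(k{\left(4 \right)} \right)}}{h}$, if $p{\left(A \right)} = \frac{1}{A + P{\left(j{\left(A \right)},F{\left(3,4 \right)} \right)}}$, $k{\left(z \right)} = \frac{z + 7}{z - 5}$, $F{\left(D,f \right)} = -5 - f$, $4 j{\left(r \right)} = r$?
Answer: $- \frac{1}{9877} \approx -0.00010125$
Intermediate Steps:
$j{\left(r \right)} = \frac{r}{4}$
$k{\left(z \right)} = \frac{7 + z}{-5 + z}$
$p{\left(A \right)} = \frac{1}{-6 + A}$ ($p{\left(A \right)} = \frac{1}{A - 6} = \frac{1}{-6 + A}$)
$\frac{p{\left(k{\left(4 \right)} \right)}}{h} = \frac{1}{\left(-6 + \frac{7 + 4}{-5 + 4}\right) 581} = \frac{1}{-6 + \frac{1}{-1} \cdot 11} \cdot \frac{1}{581} = \frac{1}{-6 - 11} \cdot \frac{1}{581} = \frac{1}{-17} \cdot \frac{1}{581} = \left(- \frac{1}{17}\right) \frac{1}{581} = - \frac{1}{9877}$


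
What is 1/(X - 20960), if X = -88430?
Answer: -1/109390 ≈ -9.1416e-6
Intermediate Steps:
1/(X - 20960) = 1/(-88430 - 20960) = 1/(-109390) = -1/109390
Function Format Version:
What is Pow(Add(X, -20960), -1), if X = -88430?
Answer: Rational(-1, 109390) ≈ -9.1416e-6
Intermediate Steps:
Pow(Add(X, -20960), -1) = Pow(Add(-88430, -20960), -1) = Pow(-109390, -1) = Rational(-1, 109390)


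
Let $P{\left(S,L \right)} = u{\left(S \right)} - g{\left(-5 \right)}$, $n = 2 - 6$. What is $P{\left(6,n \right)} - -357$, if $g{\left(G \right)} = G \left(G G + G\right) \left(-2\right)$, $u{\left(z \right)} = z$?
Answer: $163$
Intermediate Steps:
$n = -4$
$g{\left(G \right)} = - 2 G \left(G + G^{2}\right)$ ($g{\left(G \right)} = G \left(G^{2} + G\right) \left(-2\right) = G \left(G + G^{2}\right) \left(-2\right) = - 2 G \left(G + G^{2}\right)$)
$P{\left(S,L \right)} = -200 + S$ ($P{\left(S,L \right)} = S - 2 \left(-5\right)^{2} \left(-1 - -5\right) = S - 2 \cdot 25 \left(-1 + 5\right) = S - 2 \cdot 25 \cdot 4 = S - 200 = -200 + S$)
$P{\left(6,n \right)} - -357 = \left(-200 + 6\right) - -357 = -194 + 357 = 163$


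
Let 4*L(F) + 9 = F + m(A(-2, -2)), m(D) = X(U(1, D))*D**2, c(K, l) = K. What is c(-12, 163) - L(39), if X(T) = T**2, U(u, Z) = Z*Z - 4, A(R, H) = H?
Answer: -39/2 ≈ -19.500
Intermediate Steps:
U(u, Z) = -4 + Z**2 (U(u, Z) = Z**2 - 4 = -4 + Z**2)
m(D) = D**2*(-4 + D**2)**2 (m(D) = (-4 + D**2)**2*D**2 = D**2*(-4 + D**2)**2)
L(F) = -9/4 + F/4 (L(F) = -9/4 + (F + (-2)**2*(-4 + (-2)**2)**2)/4 = -9/4 + (F + 4*(-4 + 4)**2)/4 = -9/4 + (F + 4*0**2)/4 = -9/4 + (F + 4*0)/4 = -9/4 + (F + 0)/4 = -9/4 + F/4)
c(-12, 163) - L(39) = -12 - (-9/4 + (1/4)*39) = -12 - (-9/4 + 39/4) = -12 - 1*15/2 = -12 - 15/2 = -39/2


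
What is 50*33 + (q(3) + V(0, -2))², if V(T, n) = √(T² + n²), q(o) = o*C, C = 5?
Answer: 1939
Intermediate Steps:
q(o) = 5*o (q(o) = o*5 = 5*o)
50*33 + (q(3) + V(0, -2))² = 50*33 + (5*3 + √(0² + (-2)²))² = 1650 + (15 + √(0 + 4))² = 1650 + (15 + √4)² = 1650 + (15 + 2)² = 1650 + 17² = 1650 + 289 = 1939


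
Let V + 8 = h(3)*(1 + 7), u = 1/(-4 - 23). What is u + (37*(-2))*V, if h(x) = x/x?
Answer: -1/27 ≈ -0.037037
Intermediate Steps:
h(x) = 1
u = -1/27 (u = 1/(-27) = -1/27 ≈ -0.037037)
V = 0 (V = -8 + 1*(1 + 7) = -8 + 1*8 = -8 + 8 = 0)
u + (37*(-2))*V = -1/27 + (37*(-2))*0 = -1/27 - 74*0 = -1/27 + 0 = -1/27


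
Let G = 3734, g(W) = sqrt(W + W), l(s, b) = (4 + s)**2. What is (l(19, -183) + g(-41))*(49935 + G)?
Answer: 28390901 + 53669*I*sqrt(82) ≈ 2.8391e+7 + 4.8599e+5*I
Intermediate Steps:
g(W) = sqrt(2)*sqrt(W) (g(W) = sqrt(2*W) = sqrt(2)*sqrt(W))
(l(19, -183) + g(-41))*(49935 + G) = ((4 + 19)**2 + sqrt(2)*sqrt(-41))*(49935 + 3734) = (23**2 + sqrt(2)*(I*sqrt(41)))*53669 = (529 + I*sqrt(82))*53669 = 28390901 + 53669*I*sqrt(82)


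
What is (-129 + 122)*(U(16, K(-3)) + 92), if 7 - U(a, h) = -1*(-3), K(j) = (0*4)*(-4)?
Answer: -672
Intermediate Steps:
K(j) = 0 (K(j) = 0*(-4) = 0)
U(a, h) = 4 (U(a, h) = 7 - (-1)*(-3) = 7 - 1*3 = 7 - 3 = 4)
(-129 + 122)*(U(16, K(-3)) + 92) = (-129 + 122)*(4 + 92) = -7*96 = -672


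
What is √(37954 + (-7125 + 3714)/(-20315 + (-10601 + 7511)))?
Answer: 11*√171826894705/23405 ≈ 194.82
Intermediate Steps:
√(37954 + (-7125 + 3714)/(-20315 + (-10601 + 7511))) = √(37954 - 3411/(-20315 - 3090)) = √(37954 - 3411/(-23405)) = √(37954 - 3411*(-1/23405)) = √(37954 + 3411/23405) = √(888316781/23405) = 11*√171826894705/23405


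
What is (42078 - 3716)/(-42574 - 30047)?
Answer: -38362/72621 ≈ -0.52825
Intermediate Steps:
(42078 - 3716)/(-42574 - 30047) = 38362/(-72621) = 38362*(-1/72621) = -38362/72621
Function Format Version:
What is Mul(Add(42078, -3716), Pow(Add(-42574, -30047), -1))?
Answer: Rational(-38362, 72621) ≈ -0.52825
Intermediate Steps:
Mul(Add(42078, -3716), Pow(Add(-42574, -30047), -1)) = Mul(38362, Pow(-72621, -1)) = Mul(38362, Rational(-1, 72621)) = Rational(-38362, 72621)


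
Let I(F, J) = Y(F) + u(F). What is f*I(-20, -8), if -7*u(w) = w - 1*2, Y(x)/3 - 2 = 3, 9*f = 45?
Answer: 635/7 ≈ 90.714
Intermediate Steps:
f = 5 (f = (⅑)*45 = 5)
Y(x) = 15 (Y(x) = 6 + 3*3 = 6 + 9 = 15)
u(w) = 2/7 - w/7 (u(w) = -(w - 1*2)/7 = -(w - 2)/7 = -(-2 + w)/7 = 2/7 - w/7)
I(F, J) = 107/7 - F/7 (I(F, J) = 15 + (2/7 - F/7) = 107/7 - F/7)
f*I(-20, -8) = 5*(107/7 - ⅐*(-20)) = 5*(107/7 + 20/7) = 5*(127/7) = 635/7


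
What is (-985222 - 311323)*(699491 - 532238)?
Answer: -216851040885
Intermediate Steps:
(-985222 - 311323)*(699491 - 532238) = -1296545*167253 = -216851040885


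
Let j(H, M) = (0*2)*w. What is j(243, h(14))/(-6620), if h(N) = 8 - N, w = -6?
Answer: 0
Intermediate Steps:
j(H, M) = 0 (j(H, M) = (0*2)*(-6) = 0*(-6) = 0)
j(243, h(14))/(-6620) = 0/(-6620) = 0*(-1/6620) = 0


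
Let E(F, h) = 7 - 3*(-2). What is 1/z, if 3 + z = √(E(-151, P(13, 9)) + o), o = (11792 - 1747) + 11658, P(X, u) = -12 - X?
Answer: 3/21707 + 2*√5429/21707 ≈ 0.0069270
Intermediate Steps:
o = 21703 (o = 10045 + 11658 = 21703)
E(F, h) = 13 (E(F, h) = 7 + 6 = 13)
z = -3 + 2*√5429 (z = -3 + √(13 + 21703) = -3 + √21716 = -3 + 2*√5429 ≈ 144.36)
1/z = 1/(-3 + 2*√5429)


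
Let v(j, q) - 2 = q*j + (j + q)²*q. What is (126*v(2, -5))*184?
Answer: -1228752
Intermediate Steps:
v(j, q) = 2 + j*q + q*(j + q)² (v(j, q) = 2 + (q*j + (j + q)²*q) = 2 + (j*q + q*(j + q)²) = 2 + j*q + q*(j + q)²)
(126*v(2, -5))*184 = (126*(2 + 2*(-5) - 5*(2 - 5)²))*184 = (126*(2 - 10 - 5*(-3)²))*184 = (126*(2 - 10 - 5*9))*184 = (126*(2 - 10 - 45))*184 = (126*(-53))*184 = -6678*184 = -1228752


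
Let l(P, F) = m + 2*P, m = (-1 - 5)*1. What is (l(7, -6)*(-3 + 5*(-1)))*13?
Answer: -832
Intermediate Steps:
m = -6 (m = -6*1 = -6)
l(P, F) = -6 + 2*P
(l(7, -6)*(-3 + 5*(-1)))*13 = ((-6 + 2*7)*(-3 + 5*(-1)))*13 = ((-6 + 14)*(-3 - 5))*13 = (8*(-8))*13 = -64*13 = -832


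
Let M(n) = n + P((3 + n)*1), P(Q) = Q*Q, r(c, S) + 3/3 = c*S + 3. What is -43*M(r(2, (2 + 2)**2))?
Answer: -60329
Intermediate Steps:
r(c, S) = 2 + S*c (r(c, S) = -1 + (c*S + 3) = -1 + (S*c + 3) = -1 + (3 + S*c) = 2 + S*c)
P(Q) = Q**2
M(n) = n + (3 + n)**2 (M(n) = n + ((3 + n)*1)**2 = n + (3 + n)**2)
-43*M(r(2, (2 + 2)**2)) = -43*((2 + (2 + 2)**2*2) + (3 + (2 + (2 + 2)**2*2))**2) = -43*((2 + 4**2*2) + (3 + (2 + 4**2*2))**2) = -43*((2 + 16*2) + (3 + (2 + 16*2))**2) = -43*((2 + 32) + (3 + (2 + 32))**2) = -43*(34 + (3 + 34)**2) = -43*(34 + 37**2) = -43*(34 + 1369) = -43*1403 = -1*60329 = -60329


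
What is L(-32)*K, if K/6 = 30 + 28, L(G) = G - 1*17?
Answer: -17052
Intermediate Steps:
L(G) = -17 + G (L(G) = G - 17 = -17 + G)
K = 348 (K = 6*(30 + 28) = 6*58 = 348)
L(-32)*K = (-17 - 32)*348 = -49*348 = -17052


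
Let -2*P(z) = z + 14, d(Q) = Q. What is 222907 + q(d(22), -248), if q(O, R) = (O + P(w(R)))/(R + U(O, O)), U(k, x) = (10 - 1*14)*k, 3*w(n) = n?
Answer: 224690087/1008 ≈ 2.2291e+5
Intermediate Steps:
w(n) = n/3
U(k, x) = -4*k (U(k, x) = (10 - 14)*k = -4*k)
P(z) = -7 - z/2 (P(z) = -(z + 14)/2 = -(14 + z)/2 = -7 - z/2)
q(O, R) = (-7 + O - R/6)/(R - 4*O) (q(O, R) = (O + (-7 - R/6))/(R - 4*O) = (-7 + O - R/6)/(R - 4*O))
222907 + q(d(22), -248) = 222907 + (7 - 1*22 + (1/6)*(-248))/(-1*(-248) + 4*22) = 222907 + (7 - 22 - 124/3)/(248 + 88) = 222907 - 169/3/336 = 222907 + (1/336)*(-169/3) = 222907 - 169/1008 = 224690087/1008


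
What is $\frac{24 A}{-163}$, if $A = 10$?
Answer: $- \frac{240}{163} \approx -1.4724$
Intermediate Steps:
$\frac{24 A}{-163} = \frac{24 \cdot 10}{-163} = 240 \left(- \frac{1}{163}\right) = - \frac{240}{163}$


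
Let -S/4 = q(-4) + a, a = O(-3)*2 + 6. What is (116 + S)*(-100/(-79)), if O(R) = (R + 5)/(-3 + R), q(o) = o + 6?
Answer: 26000/237 ≈ 109.70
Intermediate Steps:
q(o) = 6 + o
O(R) = (5 + R)/(-3 + R)
a = 16/3 (a = ((5 - 3)/(-3 - 3))*2 + 6 = (2/(-6))*2 + 6 = -⅙*2*2 + 6 = -⅓*2 + 6 = -⅔ + 6 = 16/3 ≈ 5.3333)
S = -88/3 (S = -4*((6 - 4) + 16/3) = -4*(2 + 16/3) = -4*22/3 = -88/3 ≈ -29.333)
(116 + S)*(-100/(-79)) = (116 - 88/3)*(-100/(-79)) = 260*(-100*(-1/79))/3 = (260/3)*(100/79) = 26000/237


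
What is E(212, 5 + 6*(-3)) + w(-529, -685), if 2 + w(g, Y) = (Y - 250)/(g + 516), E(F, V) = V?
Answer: 740/13 ≈ 56.923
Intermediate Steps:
w(g, Y) = -2 + (-250 + Y)/(516 + g) (w(g, Y) = -2 + (Y - 250)/(g + 516) = -2 + (-250 + Y)/(516 + g))
E(212, 5 + 6*(-3)) + w(-529, -685) = (5 + 6*(-3)) + (-1282 - 685 - 2*(-529))/(516 - 529) = (5 - 18) + (-1282 - 685 + 1058)/(-13) = -13 - 1/13*(-909) = -13 + 909/13 = 740/13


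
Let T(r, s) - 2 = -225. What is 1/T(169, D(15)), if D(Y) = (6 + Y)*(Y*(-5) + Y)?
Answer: -1/223 ≈ -0.0044843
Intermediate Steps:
D(Y) = -4*Y*(6 + Y) (D(Y) = (6 + Y)*(-5*Y + Y) = (6 + Y)*(-4*Y) = -4*Y*(6 + Y))
T(r, s) = -223 (T(r, s) = 2 - 225 = -223)
1/T(169, D(15)) = 1/(-223) = -1/223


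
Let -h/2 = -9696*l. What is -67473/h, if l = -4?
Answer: 22491/25856 ≈ 0.86986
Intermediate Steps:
h = -77568 (h = -(-19392)*(-4) = -2*38784 = -77568)
-67473/h = -67473/(-77568) = -67473*(-1/77568) = 22491/25856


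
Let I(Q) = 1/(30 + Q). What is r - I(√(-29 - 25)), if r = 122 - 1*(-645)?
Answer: 121948/159 + I*√6/318 ≈ 766.97 + 0.0077028*I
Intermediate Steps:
r = 767 (r = 122 + 645 = 767)
r - I(√(-29 - 25)) = 767 - 1/(30 + √(-29 - 25)) = 767 - 1/(30 + √(-54)) = 767 - 1/(30 + 3*I*√6)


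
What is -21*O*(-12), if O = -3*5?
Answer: -3780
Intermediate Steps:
O = -15
-21*O*(-12) = -21*(-15)*(-12) = 315*(-12) = -3780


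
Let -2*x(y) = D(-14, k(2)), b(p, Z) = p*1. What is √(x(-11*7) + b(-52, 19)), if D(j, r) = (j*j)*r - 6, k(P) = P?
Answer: 7*I*√5 ≈ 15.652*I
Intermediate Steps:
b(p, Z) = p
D(j, r) = -6 + r*j² (D(j, r) = j²*r - 6 = r*j² - 6 = -6 + r*j²)
x(y) = -193 (x(y) = -(-6 + 2*(-14)²)/2 = -(-6 + 2*196)/2 = -(-6 + 392)/2 = -½*386 = -193)
√(x(-11*7) + b(-52, 19)) = √(-193 - 52) = √(-245) = 7*I*√5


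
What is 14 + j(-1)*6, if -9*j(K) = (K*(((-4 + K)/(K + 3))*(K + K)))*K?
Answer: 32/3 ≈ 10.667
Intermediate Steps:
j(K) = -2*K**3*(-4 + K)/(9*(3 + K)) (j(K) = -K*(((-4 + K)/(K + 3))*(K + K))*K/9 = -K*(((-4 + K)/(3 + K))*(2*K))*K/9 = -K*(2*K*(-4 + K)/(3 + K))*K/9 = -2*K**2*(-4 + K)/(3 + K)*K/9 = -2*K**3*(-4 + K)/(9*(3 + K)))
14 + j(-1)*6 = 14 + ((2/9)*(-1)**3*(4 - 1*(-1))/(3 - 1))*6 = 14 + ((2/9)*(-1)*(4 + 1)/2)*6 = 14 + ((2/9)*(-1)*(1/2)*5)*6 = 14 - 5/9*6 = 14 - 10/3 = 32/3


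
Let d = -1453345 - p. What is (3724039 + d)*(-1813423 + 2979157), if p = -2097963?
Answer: 5092691999238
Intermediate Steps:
d = 644618 (d = -1453345 - 1*(-2097963) = -1453345 + 2097963 = 644618)
(3724039 + d)*(-1813423 + 2979157) = (3724039 + 644618)*(-1813423 + 2979157) = 4368657*1165734 = 5092691999238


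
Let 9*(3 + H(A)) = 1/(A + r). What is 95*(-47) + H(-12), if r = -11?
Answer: -924877/207 ≈ -4468.0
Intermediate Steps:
H(A) = -3 + 1/(9*(-11 + A)) (H(A) = -3 + 1/(9*(A - 11)) = -3 + 1/(9*(-11 + A)))
95*(-47) + H(-12) = 95*(-47) + (298 - 27*(-12))/(9*(-11 - 12)) = -4465 + (⅑)*(298 + 324)/(-23) = -4465 + (⅑)*(-1/23)*622 = -4465 - 622/207 = -924877/207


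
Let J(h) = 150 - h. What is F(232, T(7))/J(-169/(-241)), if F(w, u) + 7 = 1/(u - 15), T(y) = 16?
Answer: -1446/35981 ≈ -0.040188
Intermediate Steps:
F(w, u) = -7 + 1/(-15 + u) (F(w, u) = -7 + 1/(u - 15) = -7 + 1/(-15 + u))
F(232, T(7))/J(-169/(-241)) = ((106 - 7*16)/(-15 + 16))/(150 - (-169)/(-241)) = ((106 - 112)/1)/(150 - (-169)*(-1)/241) = (1*(-6))/(150 - 1*169/241) = -6/(150 - 169/241) = -6/35981/241 = -6*241/35981 = -1446/35981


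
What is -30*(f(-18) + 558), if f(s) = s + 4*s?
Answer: -14040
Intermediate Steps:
f(s) = 5*s
-30*(f(-18) + 558) = -30*(5*(-18) + 558) = -30*(-90 + 558) = -30*468 = -14040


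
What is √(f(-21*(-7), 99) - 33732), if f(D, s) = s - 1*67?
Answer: 10*I*√337 ≈ 183.58*I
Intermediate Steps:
f(D, s) = -67 + s (f(D, s) = s - 67 = -67 + s)
√(f(-21*(-7), 99) - 33732) = √((-67 + 99) - 33732) = √(32 - 33732) = √(-33700) = 10*I*√337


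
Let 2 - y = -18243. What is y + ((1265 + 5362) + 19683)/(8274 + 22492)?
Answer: 280675990/15383 ≈ 18246.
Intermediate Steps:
y = 18245 (y = 2 - 1*(-18243) = 2 + 18243 = 18245)
y + ((1265 + 5362) + 19683)/(8274 + 22492) = 18245 + ((1265 + 5362) + 19683)/(8274 + 22492) = 18245 + (6627 + 19683)/30766 = 18245 + 26310*(1/30766) = 18245 + 13155/15383 = 280675990/15383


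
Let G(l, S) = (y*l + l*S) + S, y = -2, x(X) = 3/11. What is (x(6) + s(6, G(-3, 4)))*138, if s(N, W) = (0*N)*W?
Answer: 414/11 ≈ 37.636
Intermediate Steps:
x(X) = 3/11 (x(X) = 3*(1/11) = 3/11)
G(l, S) = S - 2*l + S*l (G(l, S) = (-2*l + l*S) + S = (-2*l + S*l) + S = S - 2*l + S*l)
s(N, W) = 0 (s(N, W) = 0*W = 0)
(x(6) + s(6, G(-3, 4)))*138 = (3/11 + 0)*138 = (3/11)*138 = 414/11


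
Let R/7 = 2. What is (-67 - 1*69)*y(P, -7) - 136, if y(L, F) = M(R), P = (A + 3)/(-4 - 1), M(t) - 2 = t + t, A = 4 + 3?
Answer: -4216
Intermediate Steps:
A = 7
R = 14 (R = 7*2 = 14)
M(t) = 2 + 2*t (M(t) = 2 + (t + t) = 2 + 2*t)
P = -2 (P = (7 + 3)/(-4 - 1) = 10/(-5) = 10*(-⅕) = -2)
y(L, F) = 30 (y(L, F) = 2 + 2*14 = 2 + 28 = 30)
(-67 - 1*69)*y(P, -7) - 136 = (-67 - 1*69)*30 - 136 = (-67 - 69)*30 - 136 = -136*30 - 136 = -4080 - 136 = -4216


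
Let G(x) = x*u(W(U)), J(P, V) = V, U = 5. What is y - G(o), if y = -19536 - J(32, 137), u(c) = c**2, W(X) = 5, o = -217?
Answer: -14248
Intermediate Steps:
G(x) = 25*x (G(x) = x*5**2 = x*25 = 25*x)
y = -19673 (y = -19536 - 1*137 = -19536 - 137 = -19673)
y - G(o) = -19673 - 25*(-217) = -19673 - 1*(-5425) = -19673 + 5425 = -14248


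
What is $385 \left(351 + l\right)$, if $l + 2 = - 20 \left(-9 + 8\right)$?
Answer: $142065$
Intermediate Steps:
$l = 18$ ($l = -2 - 20 \left(-9 + 8\right) = -2 - -20 = -2 + 20 = 18$)
$385 \left(351 + l\right) = 385 \left(351 + 18\right) = 385 \cdot 369 = 142065$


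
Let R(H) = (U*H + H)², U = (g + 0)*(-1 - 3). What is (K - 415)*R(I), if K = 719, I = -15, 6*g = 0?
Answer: 68400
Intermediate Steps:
g = 0 (g = (⅙)*0 = 0)
U = 0 (U = (0 + 0)*(-1 - 3) = 0*(-4) = 0)
R(H) = H² (R(H) = (0*H + H)² = (0 + H)² = H²)
(K - 415)*R(I) = (719 - 415)*(-15)² = 304*225 = 68400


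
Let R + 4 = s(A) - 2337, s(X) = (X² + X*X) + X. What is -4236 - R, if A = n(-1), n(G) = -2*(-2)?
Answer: -1931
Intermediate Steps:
n(G) = 4
A = 4
s(X) = X + 2*X² (s(X) = (X² + X²) + X = 2*X² + X = X + 2*X²)
R = -2305 (R = -4 + (4*(1 + 2*4) - 2337) = -4 + (4*(1 + 8) - 2337) = -4 + (4*9 - 2337) = -4 + (36 - 2337) = -4 - 2301 = -2305)
-4236 - R = -4236 - 1*(-2305) = -4236 + 2305 = -1931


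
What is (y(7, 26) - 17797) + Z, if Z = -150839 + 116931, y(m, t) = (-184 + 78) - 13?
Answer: -51824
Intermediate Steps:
y(m, t) = -119 (y(m, t) = -106 - 13 = -119)
Z = -33908
(y(7, 26) - 17797) + Z = (-119 - 17797) - 33908 = -17916 - 33908 = -51824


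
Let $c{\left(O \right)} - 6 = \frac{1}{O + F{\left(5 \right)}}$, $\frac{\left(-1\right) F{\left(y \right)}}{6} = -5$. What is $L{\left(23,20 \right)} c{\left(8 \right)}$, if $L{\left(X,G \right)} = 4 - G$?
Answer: $- \frac{1832}{19} \approx -96.421$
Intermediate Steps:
$F{\left(y \right)} = 30$ ($F{\left(y \right)} = \left(-6\right) \left(-5\right) = 30$)
$c{\left(O \right)} = 6 + \frac{1}{30 + O}$ ($c{\left(O \right)} = 6 + \frac{1}{O + 30} = 6 + \frac{1}{30 + O}$)
$L{\left(23,20 \right)} c{\left(8 \right)} = \left(4 - 20\right) \frac{181 + 6 \cdot 8}{30 + 8} = \left(4 - 20\right) \frac{181 + 48}{38} = - 16 \cdot \frac{1}{38} \cdot 229 = \left(-16\right) \frac{229}{38} = - \frac{1832}{19}$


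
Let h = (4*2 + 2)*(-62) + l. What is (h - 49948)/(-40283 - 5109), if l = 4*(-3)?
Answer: 12645/11348 ≈ 1.1143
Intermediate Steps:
l = -12
h = -632 (h = (4*2 + 2)*(-62) - 12 = (8 + 2)*(-62) - 12 = 10*(-62) - 12 = -620 - 12 = -632)
(h - 49948)/(-40283 - 5109) = (-632 - 49948)/(-40283 - 5109) = -50580/(-45392) = -50580*(-1/45392) = 12645/11348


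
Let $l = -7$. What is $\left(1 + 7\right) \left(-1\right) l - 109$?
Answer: $-53$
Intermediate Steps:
$\left(1 + 7\right) \left(-1\right) l - 109 = \left(1 + 7\right) \left(-1\right) \left(-7\right) - 109 = 8 \left(-1\right) \left(-7\right) - 109 = \left(-8\right) \left(-7\right) - 109 = 56 - 109 = -53$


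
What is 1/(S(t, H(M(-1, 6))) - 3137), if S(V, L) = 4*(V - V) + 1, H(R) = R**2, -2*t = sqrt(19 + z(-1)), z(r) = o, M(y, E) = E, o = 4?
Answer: -1/3136 ≈ -0.00031888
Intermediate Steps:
z(r) = 4
t = -sqrt(23)/2 (t = -sqrt(19 + 4)/2 = -sqrt(23)/2 ≈ -2.3979)
S(V, L) = 1 (S(V, L) = 4*0 + 1 = 0 + 1 = 1)
1/(S(t, H(M(-1, 6))) - 3137) = 1/(1 - 3137) = 1/(-3136) = -1/3136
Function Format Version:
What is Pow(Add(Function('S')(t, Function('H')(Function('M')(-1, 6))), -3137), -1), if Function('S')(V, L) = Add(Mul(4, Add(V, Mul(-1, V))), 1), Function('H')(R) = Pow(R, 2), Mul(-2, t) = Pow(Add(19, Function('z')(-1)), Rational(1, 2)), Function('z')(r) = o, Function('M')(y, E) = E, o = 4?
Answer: Rational(-1, 3136) ≈ -0.00031888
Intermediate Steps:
Function('z')(r) = 4
t = Mul(Rational(-1, 2), Pow(23, Rational(1, 2))) (t = Mul(Rational(-1, 2), Pow(Add(19, 4), Rational(1, 2))) = Mul(Rational(-1, 2), Pow(23, Rational(1, 2))) ≈ -2.3979)
Function('S')(V, L) = 1 (Function('S')(V, L) = Add(Mul(4, 0), 1) = Add(0, 1) = 1)
Pow(Add(Function('S')(t, Function('H')(Function('M')(-1, 6))), -3137), -1) = Pow(Add(1, -3137), -1) = Pow(-3136, -1) = Rational(-1, 3136)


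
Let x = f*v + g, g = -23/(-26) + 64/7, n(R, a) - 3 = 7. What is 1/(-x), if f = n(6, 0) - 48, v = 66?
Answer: 182/454631 ≈ 0.00040032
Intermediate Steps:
n(R, a) = 10 (n(R, a) = 3 + 7 = 10)
f = -38 (f = 10 - 48 = -38)
g = 1825/182 (g = -23*(-1/26) + 64*(⅐) = 23/26 + 64/7 = 1825/182 ≈ 10.027)
x = -454631/182 (x = -38*66 + 1825/182 = -2508 + 1825/182 = -454631/182 ≈ -2498.0)
1/(-x) = 1/(-1*(-454631/182)) = 1/(454631/182) = 182/454631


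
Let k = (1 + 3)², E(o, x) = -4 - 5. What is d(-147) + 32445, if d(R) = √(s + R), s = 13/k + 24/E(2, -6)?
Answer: 32445 + I*√21435/12 ≈ 32445.0 + 12.201*I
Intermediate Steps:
E(o, x) = -9
k = 16 (k = 4² = 16)
s = -89/48 (s = 13/16 + 24/(-9) = 13*(1/16) + 24*(-⅑) = 13/16 - 8/3 = -89/48 ≈ -1.8542)
d(R) = √(-89/48 + R)
d(-147) + 32445 = √(-267 + 144*(-147))/12 + 32445 = √(-267 - 21168)/12 + 32445 = √(-21435)/12 + 32445 = (I*√21435)/12 + 32445 = I*√21435/12 + 32445 = 32445 + I*√21435/12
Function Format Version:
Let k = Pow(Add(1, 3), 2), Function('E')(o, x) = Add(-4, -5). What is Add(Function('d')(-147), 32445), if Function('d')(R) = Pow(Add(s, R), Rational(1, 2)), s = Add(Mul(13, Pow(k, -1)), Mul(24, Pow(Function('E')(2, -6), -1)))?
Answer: Add(32445, Mul(Rational(1, 12), I, Pow(21435, Rational(1, 2)))) ≈ Add(32445., Mul(12.201, I))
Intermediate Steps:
Function('E')(o, x) = -9
k = 16 (k = Pow(4, 2) = 16)
s = Rational(-89, 48) (s = Add(Mul(13, Pow(16, -1)), Mul(24, Pow(-9, -1))) = Add(Mul(13, Rational(1, 16)), Mul(24, Rational(-1, 9))) = Add(Rational(13, 16), Rational(-8, 3)) = Rational(-89, 48) ≈ -1.8542)
Function('d')(R) = Pow(Add(Rational(-89, 48), R), Rational(1, 2))
Add(Function('d')(-147), 32445) = Add(Mul(Rational(1, 12), Pow(Add(-267, Mul(144, -147)), Rational(1, 2))), 32445) = Add(Mul(Rational(1, 12), Pow(Add(-267, -21168), Rational(1, 2))), 32445) = Add(Mul(Rational(1, 12), Pow(-21435, Rational(1, 2))), 32445) = Add(Mul(Rational(1, 12), Mul(I, Pow(21435, Rational(1, 2)))), 32445) = Add(Mul(Rational(1, 12), I, Pow(21435, Rational(1, 2))), 32445) = Add(32445, Mul(Rational(1, 12), I, Pow(21435, Rational(1, 2))))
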